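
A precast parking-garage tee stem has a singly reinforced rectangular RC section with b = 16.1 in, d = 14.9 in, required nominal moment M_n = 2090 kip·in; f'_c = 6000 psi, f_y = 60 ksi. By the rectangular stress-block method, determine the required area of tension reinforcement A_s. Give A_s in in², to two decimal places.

From M_n = 0.85 f'_c a b (d − a/2):
a = d − √(d² − 2M_n/(0.85 f'_c b)) = 14.9 − √(14.9² − 2 × 2090/(0.85 × 6 × 16.1)) = 1.819 in.
A_s = 0.85 f'_c a b / f_y = 0.85 × 6 × 1.819 × 16.1 / 60 = 2.489 in².

A_s ≈ 2.49 in²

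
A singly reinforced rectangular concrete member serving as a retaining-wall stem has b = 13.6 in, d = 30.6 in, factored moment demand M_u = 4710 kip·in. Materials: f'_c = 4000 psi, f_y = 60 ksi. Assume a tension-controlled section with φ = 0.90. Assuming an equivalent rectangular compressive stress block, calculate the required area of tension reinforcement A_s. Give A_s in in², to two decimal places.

A_s ≈ 3.05 in²

M_n = M_u/φ = 4710/0.90 = 5233.33 kip·in.
From M_n = 0.85 f'_c a b (d − a/2):
a = d − √(d² − 2M_n/(0.85 f'_c b)) = 30.6 − √(30.6² − 2 × 5233.33/(0.85 × 4 × 13.6)) = 3.954 in.
A_s = 0.85 f'_c a b / f_y = 0.85 × 4 × 3.954 × 13.6 / 60 = 3.047 in².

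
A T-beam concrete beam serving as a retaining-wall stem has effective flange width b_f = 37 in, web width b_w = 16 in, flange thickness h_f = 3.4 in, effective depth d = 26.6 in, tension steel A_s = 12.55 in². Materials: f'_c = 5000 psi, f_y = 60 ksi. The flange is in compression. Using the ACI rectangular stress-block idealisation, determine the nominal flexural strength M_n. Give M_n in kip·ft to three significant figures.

Tension: T = A_s f_y = 12.55 × 60 = 753 kips.
Try a within the flange: a = T/(0.85 f'_c b_f) = 753/(0.85 × 5 × 37) = 4.789 in.
a = 4.789 > h_f = 3.4 in: the block extends into the web. Split into flange-overhang and web parts.
C_f = 0.85 f'_c (b_f − b_w) h_f = 0.85 × 5 × (37 − 16) × 3.4 = 303.5 kips.
Remaining web compression depth: a_w = (T − C_f)/(0.85 f'_c b_w) = (753 − 303.5)/(0.85 × 5 × 16) = 6.610 in.
M_n = C_f(d − h_f/2) + (T − C_f)(d − a_w/2) = 303.5 × (26.6 − 1.7) + 449.5 × (26.6 − 3.305) = 7557.2 + 10471.1 = 18028.3 kip·in.
M_n = 18028.3/12 = 1502.36 kip·ft.

M_n ≈ 1500 kip·ft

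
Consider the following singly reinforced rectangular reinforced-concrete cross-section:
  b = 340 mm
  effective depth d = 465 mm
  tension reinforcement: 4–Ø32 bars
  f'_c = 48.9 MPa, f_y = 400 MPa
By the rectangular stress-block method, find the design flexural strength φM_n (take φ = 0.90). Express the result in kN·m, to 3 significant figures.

φM_n ≈ 486 kN·m

A_s = 4 × 804 = 3216 mm².
T = A_s f_y = 3216 × 400 = 1286400 N = 1286.4 kN.
From C = T: a = T/(0.85 f'_c b) = 1286400/(0.85 × 48.9 × 340) = 91.03 mm.
M_n = T(d − a/2) = 1286.4 kN × (465 − 45.515) mm = 539.63 kN·m.
φM_n = 0.90 × 539.63 = 485.67 kN·m.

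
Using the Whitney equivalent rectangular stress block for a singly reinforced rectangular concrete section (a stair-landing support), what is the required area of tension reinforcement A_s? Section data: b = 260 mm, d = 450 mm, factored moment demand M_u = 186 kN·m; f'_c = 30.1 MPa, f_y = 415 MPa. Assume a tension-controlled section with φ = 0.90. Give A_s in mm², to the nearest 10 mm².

A_s ≈ 1210 mm²

M_n = M_u/φ = 186/0.90 = 206.667 kN·m.
With M_n = 0.85 f'_c a b (d − a/2), solve the quadratic for a:
a = d − √(d² − 2M_n/(0.85 f'_c b)) = 450 − √(450² − 2 × 206.667×10⁶/(0.85 × 30.1 × 260)) = 75.35 mm.
A_s = 0.85 f'_c a b / f_y = 0.85 × 30.1 × 75.35 × 260 / 415 = 1207.8 mm².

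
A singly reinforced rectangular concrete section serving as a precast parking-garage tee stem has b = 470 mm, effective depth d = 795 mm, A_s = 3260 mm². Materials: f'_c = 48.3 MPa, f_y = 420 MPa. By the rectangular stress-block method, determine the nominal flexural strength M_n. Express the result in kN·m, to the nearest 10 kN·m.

M_n ≈ 1040 kN·m

T = A_s f_y = 3260 × 420 = 1369200 N = 1369.2 kN.
From C = T: a = T/(0.85 f'_c b) = 1369200/(0.85 × 48.3 × 470) = 70.96 mm.
M_n = T(d − a/2) = 1369.2 kN × (795 − 35.48) mm = 1039.93 kN·m.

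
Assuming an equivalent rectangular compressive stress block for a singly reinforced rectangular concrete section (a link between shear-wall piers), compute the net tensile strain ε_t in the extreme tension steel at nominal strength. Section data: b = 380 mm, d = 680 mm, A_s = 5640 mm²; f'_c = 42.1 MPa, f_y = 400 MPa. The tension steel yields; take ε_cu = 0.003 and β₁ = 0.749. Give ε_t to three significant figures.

a = A_s f_y/(0.85 f'_c b) = 165.90 mm.
β₁ = 0.749, so c = a/β₁ = 165.90/0.749 = 221.50 mm.
From the linear strain diagram with ε_cu = 0.003: ε_t = 0.003 (d − c)/c = 0.003 × (680 − 221.50)/221.50 = 0.00621.
Since ε_t ≥ 0.005, the section is tension-controlled.

ε_t ≈ 0.00621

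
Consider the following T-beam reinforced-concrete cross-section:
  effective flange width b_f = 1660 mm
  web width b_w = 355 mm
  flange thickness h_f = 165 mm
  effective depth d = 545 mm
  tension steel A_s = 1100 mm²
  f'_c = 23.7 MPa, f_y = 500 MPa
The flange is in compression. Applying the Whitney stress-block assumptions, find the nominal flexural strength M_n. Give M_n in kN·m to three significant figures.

M_n ≈ 295 kN·m

Tension: T = A_s f_y = 1100 × 500 = 550000 N.
Try a within the flange: a = T/(0.85 f'_c b_f) = 550000/(0.85 × 23.7 × 1660) = 16.45 mm.
Since a = 16.45 ≤ h_f = 165 mm, the stress block lies entirely in the flange; analyse as a rectangular beam of width b_f.
M_n = T(d − a/2) = 550000 × (545 − 8.225) = 295.23 × 10⁶ N·mm.
M_n = 295.23 kN·m.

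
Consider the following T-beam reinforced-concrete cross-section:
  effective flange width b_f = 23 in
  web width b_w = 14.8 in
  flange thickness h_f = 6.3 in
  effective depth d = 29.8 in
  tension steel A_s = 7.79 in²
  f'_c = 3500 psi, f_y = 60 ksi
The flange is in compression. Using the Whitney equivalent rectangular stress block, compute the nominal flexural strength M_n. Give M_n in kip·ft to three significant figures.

Tension: T = A_s f_y = 7.79 × 60 = 467.4 kips.
Try a within the flange: a = T/(0.85 f'_c b_f) = 467.4/(0.85 × 3.5 × 23) = 6.831 in.
a = 6.831 > h_f = 6.3 in: the block extends into the web. Split into flange-overhang and web parts.
C_f = 0.85 f'_c (b_f − b_w) h_f = 0.85 × 3.5 × (23 − 14.8) × 6.3 = 153.7 kips.
Remaining web compression depth: a_w = (T − C_f)/(0.85 f'_c b_w) = (467.4 − 153.7)/(0.85 × 3.5 × 14.8) = 7.125 in.
M_n = C_f(d − h_f/2) + (T − C_f)(d − a_w/2) = 153.7 × (29.8 − 3.15) + 313.7 × (29.8 − 3.5625) = 4096.1 + 8230.7 = 12326.8 kip·in.
M_n = 12326.8/12 = 1027.23 kip·ft.

M_n ≈ 1030 kip·ft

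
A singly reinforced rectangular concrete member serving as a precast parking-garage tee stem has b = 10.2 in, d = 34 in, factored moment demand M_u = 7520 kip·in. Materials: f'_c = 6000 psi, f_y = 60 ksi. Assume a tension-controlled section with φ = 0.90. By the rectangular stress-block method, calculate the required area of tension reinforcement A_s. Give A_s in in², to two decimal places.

M_n = M_u/φ = 7520/0.90 = 8355.56 kip·in.
From M_n = 0.85 f'_c a b (d − a/2):
a = d − √(d² − 2M_n/(0.85 f'_c b)) = 34 − √(34² − 2 × 8355.56/(0.85 × 6 × 10.2)) = 5.108 in.
A_s = 0.85 f'_c a b / f_y = 0.85 × 6 × 5.108 × 10.2 / 60 = 4.429 in².

A_s ≈ 4.43 in²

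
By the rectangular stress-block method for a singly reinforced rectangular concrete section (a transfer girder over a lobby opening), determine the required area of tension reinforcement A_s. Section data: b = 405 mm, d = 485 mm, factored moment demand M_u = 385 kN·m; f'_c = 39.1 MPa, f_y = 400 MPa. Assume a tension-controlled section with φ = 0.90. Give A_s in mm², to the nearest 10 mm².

A_s ≈ 2380 mm²

M_n = M_u/φ = 385/0.90 = 427.778 kN·m.
With M_n = 0.85 f'_c a b (d − a/2), solve the quadratic for a:
a = d − √(d² − 2M_n/(0.85 f'_c b)) = 485 − √(485² − 2 × 427.778×10⁶/(0.85 × 39.1 × 405)) = 70.68 mm.
A_s = 0.85 f'_c a b / f_y = 0.85 × 39.1 × 70.68 × 405 / 400 = 2378.4 mm².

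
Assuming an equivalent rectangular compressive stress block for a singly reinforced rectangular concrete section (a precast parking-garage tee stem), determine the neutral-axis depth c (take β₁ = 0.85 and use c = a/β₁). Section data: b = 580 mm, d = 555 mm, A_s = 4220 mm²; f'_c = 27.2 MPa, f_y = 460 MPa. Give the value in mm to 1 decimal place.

T = A_s f_y = 4220 × 460 = 1941200 N = 1941.2 kN.
Setting C = 0.85 f'_c a b equal to T: a = 1941200/(0.85 × 27.2 × 580) = 144.762 mm.
With β₁ = 0.85, c = a/β₁ = 144.762/0.85 = 170.3 mm.

c ≈ 170.3 mm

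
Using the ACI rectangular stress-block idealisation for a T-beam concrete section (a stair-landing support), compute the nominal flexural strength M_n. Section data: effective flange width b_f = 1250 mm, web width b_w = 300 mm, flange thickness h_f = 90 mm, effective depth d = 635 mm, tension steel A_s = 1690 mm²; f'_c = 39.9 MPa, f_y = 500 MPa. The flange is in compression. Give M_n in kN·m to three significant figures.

M_n ≈ 528 kN·m

Tension: T = A_s f_y = 1690 × 500 = 845000 N.
Try a within the flange: a = T/(0.85 f'_c b_f) = 845000/(0.85 × 39.9 × 1250) = 19.93 mm.
Since a = 19.93 ≤ h_f = 90 mm, the stress block lies entirely in the flange; analyse as a rectangular beam of width b_f.
M_n = T(d − a/2) = 845000 × (635 − 9.965) = 528.15 × 10⁶ N·mm.
M_n = 528.15 kN·m.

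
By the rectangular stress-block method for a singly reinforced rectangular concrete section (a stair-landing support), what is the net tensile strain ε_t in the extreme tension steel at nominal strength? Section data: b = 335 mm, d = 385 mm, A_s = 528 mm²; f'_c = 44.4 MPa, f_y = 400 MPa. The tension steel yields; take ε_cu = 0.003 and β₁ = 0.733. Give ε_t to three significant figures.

ε_t ≈ 0.0477

a = A_s f_y/(0.85 f'_c b) = 16.71 mm.
β₁ = 0.733, so c = a/β₁ = 16.71/0.733 = 22.80 mm.
From the linear strain diagram with ε_cu = 0.003: ε_t = 0.003 (d − c)/c = 0.003 × (385 − 22.80)/22.80 = 0.0477.
Since ε_t ≥ 0.005, the section is tension-controlled.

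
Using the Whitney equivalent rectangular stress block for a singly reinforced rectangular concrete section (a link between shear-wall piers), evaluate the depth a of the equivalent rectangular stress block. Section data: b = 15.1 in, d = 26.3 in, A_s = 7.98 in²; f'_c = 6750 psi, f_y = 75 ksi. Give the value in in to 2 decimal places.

T = A_s f_y = 7.98 × 75 = 598.5 kips.
a = T/(0.85 f'_c b) = 598.5/(0.85 × 6.75 × 15.1) = 6.91 in.

a ≈ 6.91 in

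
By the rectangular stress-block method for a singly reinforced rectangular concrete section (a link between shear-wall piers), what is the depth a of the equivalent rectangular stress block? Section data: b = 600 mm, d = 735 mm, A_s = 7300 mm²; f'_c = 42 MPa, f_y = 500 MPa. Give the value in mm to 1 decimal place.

T = A_s f_y = 7300 × 500 = 3650000 N = 3650 kN.
Setting C = 0.85 f'_c a b equal to T: a = 3650000/(0.85 × 42 × 600) = 170.4 mm.

a ≈ 170.4 mm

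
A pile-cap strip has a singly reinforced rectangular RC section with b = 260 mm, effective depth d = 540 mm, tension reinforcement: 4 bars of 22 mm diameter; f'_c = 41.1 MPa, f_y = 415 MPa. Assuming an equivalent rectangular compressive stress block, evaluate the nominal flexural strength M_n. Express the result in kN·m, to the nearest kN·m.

A_s = 4 × 380 = 1520 mm².
T = A_s f_y = 1520 × 415 = 630800 N = 630.8 kN.
From C = T: a = T/(0.85 f'_c b) = 630800/(0.85 × 41.1 × 260) = 69.45 mm.
M_n = T(d − a/2) = 630.8 kN × (540 − 34.725) mm = 318.73 kN·m.

M_n ≈ 319 kN·m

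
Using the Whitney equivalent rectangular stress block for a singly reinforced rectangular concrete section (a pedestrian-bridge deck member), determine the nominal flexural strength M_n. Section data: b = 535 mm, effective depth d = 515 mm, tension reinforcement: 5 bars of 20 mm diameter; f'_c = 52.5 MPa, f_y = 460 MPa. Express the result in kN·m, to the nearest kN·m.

M_n ≈ 361 kN·m

A_s = 5 × 314 = 1570 mm².
T = A_s f_y = 1570 × 460 = 722200 N = 722.2 kN.
From C = T: a = T/(0.85 f'_c b) = 722200/(0.85 × 52.5 × 535) = 30.25 mm.
M_n = T(d − a/2) = 722.2 kN × (515 − 15.125) mm = 361.01 kN·m.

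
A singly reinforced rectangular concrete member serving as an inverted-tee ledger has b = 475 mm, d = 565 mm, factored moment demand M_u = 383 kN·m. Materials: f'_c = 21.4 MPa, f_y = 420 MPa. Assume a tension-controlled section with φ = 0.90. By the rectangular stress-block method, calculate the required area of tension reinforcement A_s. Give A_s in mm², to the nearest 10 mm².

M_n = M_u/φ = 383/0.90 = 425.556 kN·m.
With M_n = 0.85 f'_c a b (d − a/2), solve the quadratic for a:
a = d − √(d² − 2M_n/(0.85 f'_c b)) = 565 − √(565² − 2 × 425.556×10⁶/(0.85 × 21.4 × 475)) = 95.19 mm.
A_s = 0.85 f'_c a b / f_y = 0.85 × 21.4 × 95.19 × 475 / 420 = 1958.3 mm².

A_s ≈ 1960 mm²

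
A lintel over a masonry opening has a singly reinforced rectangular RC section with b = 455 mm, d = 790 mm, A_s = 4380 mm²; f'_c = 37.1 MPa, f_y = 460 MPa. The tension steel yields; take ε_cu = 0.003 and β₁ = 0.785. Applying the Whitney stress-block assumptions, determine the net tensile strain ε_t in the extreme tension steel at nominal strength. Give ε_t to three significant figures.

a = A_s f_y/(0.85 f'_c b) = 140.42 mm.
β₁ = 0.785, so c = a/β₁ = 140.42/0.785 = 178.88 mm.
From the linear strain diagram with ε_cu = 0.003: ε_t = 0.003 (d − c)/c = 0.003 × (790 − 178.88)/178.88 = 0.0102.
Since ε_t ≥ 0.005, the section is tension-controlled.

ε_t ≈ 0.0102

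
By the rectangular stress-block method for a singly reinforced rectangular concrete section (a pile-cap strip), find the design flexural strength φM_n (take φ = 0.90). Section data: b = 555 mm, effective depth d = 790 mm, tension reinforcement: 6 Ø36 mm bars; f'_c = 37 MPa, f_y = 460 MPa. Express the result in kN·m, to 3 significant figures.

A_s = 6 × 1018 = 6108 mm².
T = A_s f_y = 6108 × 460 = 2809680 N = 2809.68 kN.
From C = T: a = T/(0.85 f'_c b) = 2809680/(0.85 × 37 × 555) = 160.97 mm.
M_n = T(d − a/2) = 2809.68 kN × (790 − 80.485) mm = 1993.51 kN·m.
φM_n = 0.90 × 1993.51 = 1794.16 kN·m.

φM_n ≈ 1790 kN·m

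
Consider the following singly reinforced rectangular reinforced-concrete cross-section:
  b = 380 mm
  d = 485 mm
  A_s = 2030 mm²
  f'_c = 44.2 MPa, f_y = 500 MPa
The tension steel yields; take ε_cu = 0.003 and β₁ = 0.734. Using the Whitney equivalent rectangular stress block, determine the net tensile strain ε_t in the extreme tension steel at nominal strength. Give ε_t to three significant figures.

a = A_s f_y/(0.85 f'_c b) = 71.10 mm.
β₁ = 0.734, so c = a/β₁ = 71.10/0.734 = 96.87 mm.
From the linear strain diagram with ε_cu = 0.003: ε_t = 0.003 (d − c)/c = 0.003 × (485 − 96.87)/96.87 = 0.0120.
Since ε_t ≥ 0.005, the section is tension-controlled.

ε_t ≈ 0.0120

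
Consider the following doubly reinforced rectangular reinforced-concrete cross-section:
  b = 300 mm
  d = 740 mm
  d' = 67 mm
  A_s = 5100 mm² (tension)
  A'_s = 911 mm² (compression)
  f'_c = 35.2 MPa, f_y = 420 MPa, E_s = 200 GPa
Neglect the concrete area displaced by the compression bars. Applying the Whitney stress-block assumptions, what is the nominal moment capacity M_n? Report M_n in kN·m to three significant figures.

Assume both tension and compression steel yield.
Net tension couple steel: A_s − A'_s = 4189 mm².
a = (A_s − A'_s) f_y / (0.85 f'_c b) = 1759380/(0.85 × 35.2 × 300) = 196.01 mm.
c = a/β₁ = 196.01/0.799 = 245.32 mm; ε'_s = 0.003(c − d')/c = 0.0022 ≥ f_y/E_s = 0.0021, so compression steel does yield.
M_n = (A_s − A'_s) f_y (d − a/2) + A'_s f_y (d − d') = [1759380 × (740 − 98.005) + 382620 × (740 − 67)] × 10⁻⁶ = 1129.51 + 257.50 = 1387.01 kN·m.

M_n ≈ 1390 kN·m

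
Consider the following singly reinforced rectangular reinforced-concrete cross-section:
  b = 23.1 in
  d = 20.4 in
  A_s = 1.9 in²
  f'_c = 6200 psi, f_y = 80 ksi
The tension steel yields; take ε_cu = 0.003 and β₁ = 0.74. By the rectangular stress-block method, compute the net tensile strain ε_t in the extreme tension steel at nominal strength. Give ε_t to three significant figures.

a = A_s f_y/(0.85 f'_c b) = 1.249 in.
β₁ = 0.74, so c = a/β₁ = 1.249/0.74 = 1.688 in.
From the linear strain diagram with ε_cu = 0.003: ε_t = 0.003 (d − c)/c = 0.003 × (20.4 − 1.688)/1.688 = 0.0333.
Since ε_t ≥ 0.005, the section is tension-controlled.

ε_t ≈ 0.0333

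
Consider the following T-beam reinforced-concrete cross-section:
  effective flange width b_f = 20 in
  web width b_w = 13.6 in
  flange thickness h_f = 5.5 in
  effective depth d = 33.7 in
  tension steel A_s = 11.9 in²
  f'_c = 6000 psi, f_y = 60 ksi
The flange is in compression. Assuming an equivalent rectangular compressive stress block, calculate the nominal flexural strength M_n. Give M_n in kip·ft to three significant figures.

Tension: T = A_s f_y = 11.9 × 60 = 714 kips.
Try a within the flange: a = T/(0.85 f'_c b_f) = 714/(0.85 × 6 × 20) = 7.000 in.
a = 7.000 > h_f = 5.5 in: the block extends into the web. Split into flange-overhang and web parts.
C_f = 0.85 f'_c (b_f − b_w) h_f = 0.85 × 6 × (20 − 13.6) × 5.5 = 179.5 kips.
Remaining web compression depth: a_w = (T − C_f)/(0.85 f'_c b_w) = (714 − 179.5)/(0.85 × 6 × 13.6) = 7.706 in.
M_n = C_f(d − h_f/2) + (T − C_f)(d − a_w/2) = 179.5 × (33.7 − 2.75) + 534.5 × (33.7 − 3.853) = 5555.5 + 15953.2 = 21508.7 kip·in.
M_n = 21508.7/12 = 1792.39 kip·ft.

M_n ≈ 1790 kip·ft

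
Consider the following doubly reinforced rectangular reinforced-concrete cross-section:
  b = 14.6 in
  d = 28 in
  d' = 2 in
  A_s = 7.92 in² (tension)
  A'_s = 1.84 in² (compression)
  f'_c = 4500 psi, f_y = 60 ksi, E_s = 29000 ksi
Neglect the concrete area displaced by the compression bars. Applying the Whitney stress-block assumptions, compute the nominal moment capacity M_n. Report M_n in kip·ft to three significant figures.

M_n ≈ 991 kip·ft

Assume both steels yield.
a = (A_s − A'_s) f_y/(0.85 f'_c b) = (7.92 − 1.84) × 60/(0.85 × 4.5 × 14.6) = 6.532 in.
c = a/β₁ = 6.532/0.825 = 7.918 in; ε'_s = 0.003(c − d')/c = 0.0022 ≥ ε_y = 0.0021, so the compression steel yields.
M_n = (A_s − A'_s) f_y (d − a/2) + A'_s f_y (d − d') = 364.8 × (28 − 3.266) + 110.4 × (28 − 2) = 9023.0 + 2870.4 = 11893.4 kip·in = 11893.4/12 = 991.12 kip·ft.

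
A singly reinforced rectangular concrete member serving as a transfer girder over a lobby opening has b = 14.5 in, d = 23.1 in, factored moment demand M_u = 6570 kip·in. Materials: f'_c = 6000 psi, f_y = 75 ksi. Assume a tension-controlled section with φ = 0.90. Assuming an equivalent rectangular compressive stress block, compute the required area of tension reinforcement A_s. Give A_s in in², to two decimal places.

M_n = M_u/φ = 6570/0.90 = 7300 kip·in.
From M_n = 0.85 f'_c a b (d − a/2):
a = d − √(d² − 2M_n/(0.85 f'_c b)) = 23.1 − √(23.1² − 2 × 7300/(0.85 × 6 × 14.5)) = 4.765 in.
A_s = 0.85 f'_c a b / f_y = 0.85 × 6 × 4.765 × 14.5 / 75 = 4.698 in².

A_s ≈ 4.70 in²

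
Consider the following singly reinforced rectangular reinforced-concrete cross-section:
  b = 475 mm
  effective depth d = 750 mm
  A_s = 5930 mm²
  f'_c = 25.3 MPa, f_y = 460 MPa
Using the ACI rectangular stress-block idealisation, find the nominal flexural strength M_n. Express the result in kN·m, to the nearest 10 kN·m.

M_n ≈ 1680 kN·m

T = A_s f_y = 5930 × 460 = 2727800 N = 2727.8 kN.
From C = T: a = T/(0.85 f'_c b) = 2727800/(0.85 × 25.3 × 475) = 267.04 mm.
M_n = T(d − a/2) = 2727.8 kN × (750 − 133.52) mm = 1681.63 kN·m.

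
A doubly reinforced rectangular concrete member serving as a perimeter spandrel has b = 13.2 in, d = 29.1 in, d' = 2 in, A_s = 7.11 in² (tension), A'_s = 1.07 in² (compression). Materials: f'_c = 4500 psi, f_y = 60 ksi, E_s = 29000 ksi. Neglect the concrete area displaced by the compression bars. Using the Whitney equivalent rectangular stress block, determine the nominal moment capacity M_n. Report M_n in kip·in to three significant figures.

Assume both steels yield.
a = (A_s − A'_s) f_y/(0.85 f'_c b) = (7.11 − 1.07) × 60/(0.85 × 4.5 × 13.2) = 7.178 in.
c = a/β₁ = 7.178/0.825 = 8.701 in; ε'_s = 0.003(c − d')/c = 0.0023 ≥ ε_y = 0.0021, so the compression steel yields.
M_n = (A_s − A'_s) f_y (d − a/2) + A'_s f_y (d − d') = 362.4 × (29.1 − 3.589) + 64.2 × (29.1 − 2) = 9245.2 + 1739.8 = 10985.0 kip·in.

M_n ≈ 11000 kip·in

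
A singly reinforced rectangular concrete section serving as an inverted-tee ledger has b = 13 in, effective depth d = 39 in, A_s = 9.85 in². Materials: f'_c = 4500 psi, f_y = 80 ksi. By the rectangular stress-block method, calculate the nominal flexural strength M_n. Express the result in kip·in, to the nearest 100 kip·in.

M_n ≈ 24500 kip·in

T = A_s f_y = 9.85 × 80 = 788 kips.
a = T/(0.85 f'_c b) = 788/(0.85 × 4.5 × 13) = 15.847 in.
M_n = T(d − a/2) = 788 × (39 − 7.9235) = 24488.3 kip·in.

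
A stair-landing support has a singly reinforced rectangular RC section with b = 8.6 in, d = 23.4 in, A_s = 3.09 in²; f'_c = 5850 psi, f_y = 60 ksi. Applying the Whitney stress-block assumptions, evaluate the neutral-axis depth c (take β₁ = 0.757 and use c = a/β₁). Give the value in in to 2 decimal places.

c ≈ 5.73 in

T = A_s f_y = 3.09 × 60 = 185.4 kips.
a = T/(0.85 f'_c b) = 185.4/(0.85 × 5.85 × 8.6) = 4.3355 in.
With β₁ = 0.757, c = a/β₁ = 4.3355/0.757 = 5.73 in.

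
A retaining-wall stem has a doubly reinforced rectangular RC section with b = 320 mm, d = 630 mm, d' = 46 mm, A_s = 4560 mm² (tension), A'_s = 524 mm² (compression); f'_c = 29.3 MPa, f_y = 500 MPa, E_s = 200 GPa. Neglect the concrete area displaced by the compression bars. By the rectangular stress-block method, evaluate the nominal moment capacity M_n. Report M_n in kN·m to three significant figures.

M_n ≈ 1170 kN·m

Assume both tension and compression steel yield.
Net tension couple steel: A_s − A'_s = 4036 mm².
a = (A_s − A'_s) f_y / (0.85 f'_c b) = 2018000/(0.85 × 29.3 × 320) = 253.21 mm.
c = a/β₁ = 253.21/0.841 = 301.08 mm; ε'_s = 0.003(c − d')/c = 0.0025 ≥ f_y/E_s = 0.0025, so compression steel does yield.
M_n = (A_s − A'_s) f_y (d − a/2) + A'_s f_y (d − d') = [2018000 × (630 − 126.605) + 262000 × (630 − 46)] × 10⁻⁶ = 1015.85 + 153.01 = 1168.86 kN·m.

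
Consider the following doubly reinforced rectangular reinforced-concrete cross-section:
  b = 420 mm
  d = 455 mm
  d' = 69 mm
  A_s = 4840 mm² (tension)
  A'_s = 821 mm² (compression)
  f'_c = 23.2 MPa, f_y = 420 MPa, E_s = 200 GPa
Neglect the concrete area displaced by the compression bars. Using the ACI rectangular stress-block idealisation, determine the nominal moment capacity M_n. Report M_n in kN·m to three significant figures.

Assume both tension and compression steel yield.
Net tension couple steel: A_s − A'_s = 4019 mm².
a = (A_s − A'_s) f_y / (0.85 f'_c b) = 1687980/(0.85 × 23.2 × 420) = 203.80 mm.
c = a/β₁ = 203.80/0.85 = 239.76 mm; ε'_s = 0.003(c − d')/c = 0.0021 ≥ f_y/E_s = 0.0021, so compression steel does yield.
M_n = (A_s − A'_s) f_y (d − a/2) + A'_s f_y (d − d') = [1687980 × (455 − 101.9) + 344820 × (455 − 69)] × 10⁻⁶ = 596.03 + 133.10 = 729.13 kN·m.

M_n ≈ 729 kN·m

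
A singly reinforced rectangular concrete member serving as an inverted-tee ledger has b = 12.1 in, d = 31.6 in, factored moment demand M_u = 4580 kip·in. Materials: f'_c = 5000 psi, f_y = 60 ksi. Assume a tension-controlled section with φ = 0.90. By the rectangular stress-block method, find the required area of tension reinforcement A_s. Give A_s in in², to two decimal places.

M_n = M_u/φ = 4580/0.90 = 5088.89 kip·in.
From M_n = 0.85 f'_c a b (d − a/2):
a = d − √(d² − 2M_n/(0.85 f'_c b)) = 31.6 − √(31.6² − 2 × 5088.89/(0.85 × 5 × 12.1)) = 3.304 in.
A_s = 0.85 f'_c a b / f_y = 0.85 × 5 × 3.304 × 12.1 / 60 = 2.832 in².

A_s ≈ 2.83 in²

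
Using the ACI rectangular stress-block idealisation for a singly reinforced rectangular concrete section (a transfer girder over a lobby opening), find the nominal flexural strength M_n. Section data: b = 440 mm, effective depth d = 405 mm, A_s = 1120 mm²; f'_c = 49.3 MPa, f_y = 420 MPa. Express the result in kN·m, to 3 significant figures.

T = A_s f_y = 1120 × 420 = 470400 N = 470.4 kN.
From C = T: a = T/(0.85 f'_c b) = 470400/(0.85 × 49.3 × 440) = 25.51 mm.
M_n = T(d − a/2) = 470.4 kN × (405 − 12.755) mm = 184.51 kN·m.

M_n ≈ 185 kN·m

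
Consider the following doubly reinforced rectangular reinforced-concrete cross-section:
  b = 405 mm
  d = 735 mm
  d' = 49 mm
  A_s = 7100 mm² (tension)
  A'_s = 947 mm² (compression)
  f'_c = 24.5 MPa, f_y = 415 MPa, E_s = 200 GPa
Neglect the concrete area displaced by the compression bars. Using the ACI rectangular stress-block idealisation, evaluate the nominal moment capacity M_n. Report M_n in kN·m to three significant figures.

Assume both tension and compression steel yield.
Net tension couple steel: A_s − A'_s = 6153 mm².
a = (A_s − A'_s) f_y / (0.85 f'_c b) = 2553495/(0.85 × 24.5 × 405) = 302.76 mm.
c = a/β₁ = 302.76/0.85 = 356.19 mm; ε'_s = 0.003(c − d')/c = 0.0026 ≥ f_y/E_s = 0.0021, so compression steel does yield.
M_n = (A_s − A'_s) f_y (d − a/2) + A'_s f_y (d − d') = [2553495 × (735 − 151.38) + 393005 × (735 − 49)] × 10⁻⁶ = 1490.27 + 269.60 = 1759.87 kN·m.

M_n ≈ 1760 kN·m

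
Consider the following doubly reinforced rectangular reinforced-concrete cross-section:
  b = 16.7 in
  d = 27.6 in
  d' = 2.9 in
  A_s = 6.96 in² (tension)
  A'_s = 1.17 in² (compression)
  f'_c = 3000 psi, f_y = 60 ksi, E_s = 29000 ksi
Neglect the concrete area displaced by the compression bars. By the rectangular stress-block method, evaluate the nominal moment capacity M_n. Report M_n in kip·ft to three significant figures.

Assume both steels yield.
a = (A_s − A'_s) f_y/(0.85 f'_c b) = (6.96 − 1.17) × 60/(0.85 × 3 × 16.7) = 8.158 in.
c = a/β₁ = 8.158/0.85 = 9.598 in; ε'_s = 0.003(c − d')/c = 0.0021 ≥ ε_y = 0.0021, so the compression steel yields.
M_n = (A_s − A'_s) f_y (d − a/2) + A'_s f_y (d − d') = 347.4 × (27.6 − 4.079) + 70.2 × (27.6 − 2.9) = 8171.2 + 1733.9 = 9905.1 kip·in = 9905.1/12 = 825.43 kip·ft.

M_n ≈ 825 kip·ft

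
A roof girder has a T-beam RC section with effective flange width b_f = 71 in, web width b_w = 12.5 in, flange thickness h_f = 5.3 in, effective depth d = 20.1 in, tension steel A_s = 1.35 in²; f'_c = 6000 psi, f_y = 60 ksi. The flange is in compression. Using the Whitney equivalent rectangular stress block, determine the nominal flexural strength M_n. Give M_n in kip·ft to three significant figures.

Tension: T = A_s f_y = 1.35 × 60 = 81 kips.
Try a within the flange: a = T/(0.85 f'_c b_f) = 81/(0.85 × 6 × 71) = 0.224 in.
Since a = 0.224 ≤ h_f = 5.3 in, the stress block lies entirely in the flange; analyse as a rectangular beam of width b_f.
M_n = T(d − a/2) = 81 × (20.1 − 0.112) = 1619.0 kip·in.
M_n = 1619.0/12 = 134.92 kip·ft.

M_n ≈ 135 kip·ft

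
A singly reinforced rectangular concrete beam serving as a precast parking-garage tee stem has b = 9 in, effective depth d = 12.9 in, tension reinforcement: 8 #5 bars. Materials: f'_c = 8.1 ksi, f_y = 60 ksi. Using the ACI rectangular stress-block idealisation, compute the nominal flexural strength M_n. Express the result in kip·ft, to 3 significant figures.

M_n ≈ 145 kip·ft

A_s = 8 × 0.31 = 2.48 in².
T = A_s f_y = 2.48 × 60 = 148.8 kips.
a = T/(0.85 f'_c b) = 148.8/(0.85 × 8.1 × 9) = 2.401 in.
M_n = T(d − a/2) = 148.8 × (12.9 − 1.2005) = 1740.9 kip·in = 1740.9/12 = 145.08 kip·ft.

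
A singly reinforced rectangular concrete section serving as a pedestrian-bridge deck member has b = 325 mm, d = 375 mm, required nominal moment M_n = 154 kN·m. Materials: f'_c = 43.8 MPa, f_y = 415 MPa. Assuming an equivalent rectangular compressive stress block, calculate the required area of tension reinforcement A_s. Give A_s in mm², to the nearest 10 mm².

A_s ≈ 1040 mm²

With M_n = 0.85 f'_c a b (d − a/2), solve the quadratic for a:
a = d − √(d² − 2M_n/(0.85 f'_c b)) = 375 − √(375² − 2 × 154×10⁶/(0.85 × 43.8 × 325)) = 35.63 mm.
A_s = 0.85 f'_c a b / f_y = 0.85 × 43.8 × 35.63 × 325 / 415 = 1038.8 mm².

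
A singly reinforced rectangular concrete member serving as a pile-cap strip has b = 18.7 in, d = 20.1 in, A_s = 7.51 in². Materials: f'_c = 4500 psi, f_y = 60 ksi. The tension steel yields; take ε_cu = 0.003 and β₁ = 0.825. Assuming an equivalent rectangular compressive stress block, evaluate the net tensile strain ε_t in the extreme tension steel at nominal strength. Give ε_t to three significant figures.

ε_t ≈ 0.00490

a = A_s f_y/(0.85 f'_c b) = 6.300 in.
β₁ = 0.825, so c = a/β₁ = 6.300/0.825 = 7.636 in.
From the linear strain diagram with ε_cu = 0.003: ε_t = 0.003 (d − c)/c = 0.003 × (20.1 − 7.636)/7.636 = 0.00490.
ε_t is between 0.004 and 0.005 — transition zone.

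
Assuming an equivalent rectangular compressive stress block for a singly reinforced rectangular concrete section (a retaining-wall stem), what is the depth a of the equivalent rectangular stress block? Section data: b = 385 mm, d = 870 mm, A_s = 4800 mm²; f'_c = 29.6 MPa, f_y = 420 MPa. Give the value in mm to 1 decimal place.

T = A_s f_y = 4800 × 420 = 2016000 N = 2016 kN.
Setting C = 0.85 f'_c a b equal to T: a = 2016000/(0.85 × 29.6 × 385) = 208.1 mm.

a ≈ 208.1 mm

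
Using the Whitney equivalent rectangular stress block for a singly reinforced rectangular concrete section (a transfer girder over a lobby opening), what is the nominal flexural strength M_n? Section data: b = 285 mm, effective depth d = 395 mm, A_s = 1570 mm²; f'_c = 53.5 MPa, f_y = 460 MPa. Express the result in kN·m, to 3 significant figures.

M_n ≈ 265 kN·m

T = A_s f_y = 1570 × 460 = 722200 N = 722.2 kN.
From C = T: a = T/(0.85 f'_c b) = 722200/(0.85 × 53.5 × 285) = 55.72 mm.
M_n = T(d − a/2) = 722.2 kN × (395 − 27.86) mm = 265.15 kN·m.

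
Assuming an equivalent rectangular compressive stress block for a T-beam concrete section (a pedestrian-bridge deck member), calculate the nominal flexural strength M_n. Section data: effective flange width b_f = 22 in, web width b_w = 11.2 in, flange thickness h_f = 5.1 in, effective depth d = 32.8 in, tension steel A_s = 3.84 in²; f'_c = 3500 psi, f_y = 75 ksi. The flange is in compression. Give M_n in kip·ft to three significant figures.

M_n ≈ 734 kip·ft

Tension: T = A_s f_y = 3.84 × 75 = 288 kips.
Try a within the flange: a = T/(0.85 f'_c b_f) = 288/(0.85 × 3.5 × 22) = 4.400 in.
Since a = 4.400 ≤ h_f = 5.1 in, the stress block lies entirely in the flange; analyse as a rectangular beam of width b_f.
M_n = T(d − a/2) = 288 × (32.8 − 2.2) = 8812.8 kip·in.
M_n = 8812.8/12 = 734.40 kip·ft.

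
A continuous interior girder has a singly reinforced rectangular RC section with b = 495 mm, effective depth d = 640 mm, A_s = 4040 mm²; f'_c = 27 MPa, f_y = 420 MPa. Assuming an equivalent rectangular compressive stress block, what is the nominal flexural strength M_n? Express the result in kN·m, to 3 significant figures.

M_n ≈ 959 kN·m

T = A_s f_y = 4040 × 420 = 1696800 N = 1696.8 kN.
From C = T: a = T/(0.85 f'_c b) = 1696800/(0.85 × 27 × 495) = 149.36 mm.
M_n = T(d − a/2) = 1696.8 kN × (640 − 74.68) mm = 959.23 kN·m.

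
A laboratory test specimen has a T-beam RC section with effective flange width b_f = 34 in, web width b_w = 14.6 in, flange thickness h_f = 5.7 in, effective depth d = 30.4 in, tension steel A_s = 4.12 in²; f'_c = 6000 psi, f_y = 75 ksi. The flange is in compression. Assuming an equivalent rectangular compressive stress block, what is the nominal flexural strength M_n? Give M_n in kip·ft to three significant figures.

Tension: T = A_s f_y = 4.12 × 75 = 309 kips.
Try a within the flange: a = T/(0.85 f'_c b_f) = 309/(0.85 × 6 × 34) = 1.782 in.
Since a = 1.782 ≤ h_f = 5.7 in, the stress block lies entirely in the flange; analyse as a rectangular beam of width b_f.
M_n = T(d − a/2) = 309 × (30.4 − 0.891) = 9118.3 kip·in.
M_n = 9118.3/12 = 759.86 kip·ft.

M_n ≈ 760 kip·ft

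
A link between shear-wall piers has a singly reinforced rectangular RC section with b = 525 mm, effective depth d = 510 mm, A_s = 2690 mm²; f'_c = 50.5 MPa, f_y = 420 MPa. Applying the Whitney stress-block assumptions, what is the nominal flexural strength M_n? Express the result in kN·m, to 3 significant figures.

M_n ≈ 548 kN·m

T = A_s f_y = 2690 × 420 = 1129800 N = 1129.8 kN.
From C = T: a = T/(0.85 f'_c b) = 1129800/(0.85 × 50.5 × 525) = 50.13 mm.
M_n = T(d − a/2) = 1129.8 kN × (510 − 25.065) mm = 547.88 kN·m.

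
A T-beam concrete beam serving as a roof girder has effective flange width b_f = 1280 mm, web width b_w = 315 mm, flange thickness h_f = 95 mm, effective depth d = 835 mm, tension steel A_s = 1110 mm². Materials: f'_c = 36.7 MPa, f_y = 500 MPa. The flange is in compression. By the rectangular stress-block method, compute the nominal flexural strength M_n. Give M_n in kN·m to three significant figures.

M_n ≈ 460 kN·m

Tension: T = A_s f_y = 1110 × 500 = 555000 N.
Try a within the flange: a = T/(0.85 f'_c b_f) = 555000/(0.85 × 36.7 × 1280) = 13.90 mm.
Since a = 13.90 ≤ h_f = 95 mm, the stress block lies entirely in the flange; analyse as a rectangular beam of width b_f.
M_n = T(d − a/2) = 555000 × (835 − 6.95) = 459.57 × 10⁶ N·mm.
M_n = 459.57 kN·m.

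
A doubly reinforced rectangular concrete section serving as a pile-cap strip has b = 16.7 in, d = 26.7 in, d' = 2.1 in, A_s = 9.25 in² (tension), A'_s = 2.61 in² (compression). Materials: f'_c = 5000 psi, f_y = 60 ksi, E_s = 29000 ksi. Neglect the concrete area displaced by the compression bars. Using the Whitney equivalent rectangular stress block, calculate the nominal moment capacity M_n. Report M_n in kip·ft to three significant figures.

Assume both steels yield.
a = (A_s − A'_s) f_y/(0.85 f'_c b) = (9.25 − 2.61) × 60/(0.85 × 5 × 16.7) = 5.613 in.
c = a/β₁ = 5.613/0.8 = 7.016 in; ε'_s = 0.003(c − d')/c = 0.0021 ≥ ε_y = 0.0021, so the compression steel yields.
M_n = (A_s − A'_s) f_y (d − a/2) + A'_s f_y (d − d') = 398.4 × (26.7 − 2.8065) + 156.6 × (26.7 − 2.1) = 9519.2 + 3852.4 = 13371.6 kip·in = 13371.6/12 = 1114.30 kip·ft.

M_n ≈ 1110 kip·ft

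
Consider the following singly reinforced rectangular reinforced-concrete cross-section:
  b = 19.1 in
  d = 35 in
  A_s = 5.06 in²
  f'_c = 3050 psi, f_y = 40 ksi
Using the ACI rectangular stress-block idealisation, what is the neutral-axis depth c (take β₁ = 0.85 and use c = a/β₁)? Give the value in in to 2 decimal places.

c ≈ 4.81 in

T = A_s f_y = 5.06 × 40 = 202.4 kips.
a = T/(0.85 f'_c b) = 202.4/(0.85 × 3.05 × 19.1) = 4.0875 in.
With β₁ = 0.85, c = a/β₁ = 4.0875/0.85 = 4.81 in.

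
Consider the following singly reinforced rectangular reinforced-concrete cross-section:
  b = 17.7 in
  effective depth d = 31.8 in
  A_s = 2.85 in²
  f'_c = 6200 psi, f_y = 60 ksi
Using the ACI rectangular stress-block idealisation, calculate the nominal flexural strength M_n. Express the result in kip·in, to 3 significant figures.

T = A_s f_y = 2.85 × 60 = 171 kips.
a = T/(0.85 f'_c b) = 171/(0.85 × 6.2 × 17.7) = 1.833 in.
M_n = T(d − a/2) = 171 × (31.8 − 0.9165) = 5281.1 kip·in.

M_n ≈ 5280 kip·in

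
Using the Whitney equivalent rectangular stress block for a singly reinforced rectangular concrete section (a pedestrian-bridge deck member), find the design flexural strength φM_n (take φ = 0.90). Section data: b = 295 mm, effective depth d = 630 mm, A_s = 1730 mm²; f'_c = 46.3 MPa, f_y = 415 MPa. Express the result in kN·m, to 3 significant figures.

φM_n ≈ 387 kN·m

T = A_s f_y = 1730 × 415 = 717950 N = 717.95 kN.
From C = T: a = T/(0.85 f'_c b) = 717950/(0.85 × 46.3 × 295) = 61.84 mm.
M_n = T(d − a/2) = 717.95 kN × (630 − 30.92) mm = 430.11 kN·m.
φM_n = 0.90 × 430.11 = 387.10 kN·m.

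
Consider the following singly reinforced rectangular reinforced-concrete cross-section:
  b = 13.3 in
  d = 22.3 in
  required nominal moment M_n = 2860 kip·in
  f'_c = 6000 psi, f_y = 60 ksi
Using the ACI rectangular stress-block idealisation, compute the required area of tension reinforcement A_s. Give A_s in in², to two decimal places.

From M_n = 0.85 f'_c a b (d − a/2):
a = d − √(d² − 2M_n/(0.85 f'_c b)) = 22.3 − √(22.3² − 2 × 2860/(0.85 × 6 × 13.3)) = 1.979 in.
A_s = 0.85 f'_c a b / f_y = 0.85 × 6 × 1.979 × 13.3 / 60 = 2.237 in².

A_s ≈ 2.24 in²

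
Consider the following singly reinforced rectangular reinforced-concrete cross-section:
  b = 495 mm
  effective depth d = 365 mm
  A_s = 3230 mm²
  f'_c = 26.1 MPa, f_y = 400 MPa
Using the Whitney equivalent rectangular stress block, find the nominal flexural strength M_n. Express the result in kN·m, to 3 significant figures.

M_n ≈ 396 kN·m

T = A_s f_y = 3230 × 400 = 1292000 N = 1292 kN.
From C = T: a = T/(0.85 f'_c b) = 1292000/(0.85 × 26.1 × 495) = 117.65 mm.
M_n = T(d − a/2) = 1292 kN × (365 − 58.825) mm = 395.58 kN·m.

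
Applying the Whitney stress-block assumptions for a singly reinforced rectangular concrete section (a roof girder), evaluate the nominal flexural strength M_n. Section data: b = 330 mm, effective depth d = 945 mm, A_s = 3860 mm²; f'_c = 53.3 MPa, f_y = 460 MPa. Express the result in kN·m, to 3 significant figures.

M_n ≈ 1570 kN·m

T = A_s f_y = 3860 × 460 = 1775600 N = 1775.6 kN.
From C = T: a = T/(0.85 f'_c b) = 1775600/(0.85 × 53.3 × 330) = 118.76 mm.
M_n = T(d − a/2) = 1775.6 kN × (945 − 59.38) mm = 1572.51 kN·m.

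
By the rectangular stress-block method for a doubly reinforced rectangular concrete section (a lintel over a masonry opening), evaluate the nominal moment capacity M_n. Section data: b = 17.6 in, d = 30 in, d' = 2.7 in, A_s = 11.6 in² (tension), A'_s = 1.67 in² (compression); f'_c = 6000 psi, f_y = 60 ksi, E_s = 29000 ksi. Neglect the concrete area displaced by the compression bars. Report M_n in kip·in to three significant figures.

M_n ≈ 18600 kip·in

Assume both steels yield.
a = (A_s − A'_s) f_y/(0.85 f'_c b) = (11.6 − 1.67) × 60/(0.85 × 6 × 17.6) = 6.638 in.
c = a/β₁ = 6.638/0.75 = 8.851 in; ε'_s = 0.003(c − d')/c = 0.0021 ≥ ε_y = 0.0021, so the compression steel yields.
M_n = (A_s − A'_s) f_y (d − a/2) + A'_s f_y (d − d') = 595.8 × (30 − 3.319) + 100.2 × (30 − 2.7) = 15896.5 + 2735.5 = 18632.0 kip·in.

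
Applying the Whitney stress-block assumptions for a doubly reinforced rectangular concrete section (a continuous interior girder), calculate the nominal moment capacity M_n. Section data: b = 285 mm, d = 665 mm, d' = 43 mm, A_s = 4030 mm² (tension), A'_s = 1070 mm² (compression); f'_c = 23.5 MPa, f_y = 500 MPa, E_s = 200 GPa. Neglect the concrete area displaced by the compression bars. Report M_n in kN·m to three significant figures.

M_n ≈ 1120 kN·m

Assume both tension and compression steel yield.
Net tension couple steel: A_s − A'_s = 2960 mm².
a = (A_s − A'_s) f_y / (0.85 f'_c b) = 1480000/(0.85 × 23.5 × 285) = 259.97 mm.
c = a/β₁ = 259.97/0.85 = 305.85 mm; ε'_s = 0.003(c − d')/c = 0.0026 ≥ f_y/E_s = 0.0025, so compression steel does yield.
M_n = (A_s − A'_s) f_y (d − a/2) + A'_s f_y (d − d') = [1480000 × (665 − 129.985) + 535000 × (665 − 43)] × 10⁻⁶ = 791.82 + 332.77 = 1124.59 kN·m.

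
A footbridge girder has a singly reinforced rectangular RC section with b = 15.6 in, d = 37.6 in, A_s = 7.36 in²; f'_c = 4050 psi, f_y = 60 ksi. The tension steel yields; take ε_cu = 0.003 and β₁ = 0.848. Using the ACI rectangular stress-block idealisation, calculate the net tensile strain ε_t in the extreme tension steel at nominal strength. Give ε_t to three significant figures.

ε_t ≈ 0.00863

a = A_s f_y/(0.85 f'_c b) = 8.223 in.
β₁ = 0.848, so c = a/β₁ = 8.223/0.848 = 9.697 in.
From the linear strain diagram with ε_cu = 0.003: ε_t = 0.003 (d − c)/c = 0.003 × (37.6 − 9.697)/9.697 = 0.00863.
Since ε_t ≥ 0.005, the section is tension-controlled.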